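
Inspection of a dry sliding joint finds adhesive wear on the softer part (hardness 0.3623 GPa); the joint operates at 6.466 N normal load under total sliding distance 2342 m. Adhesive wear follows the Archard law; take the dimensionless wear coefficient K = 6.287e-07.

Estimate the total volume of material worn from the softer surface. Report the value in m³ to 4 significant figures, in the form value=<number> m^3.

The computation carries full float precision, and displayed values are rounded, and a lone final rounding: 4 significant digits.
Hardness H = 0.3623 GPa = 3.623e+08 Pa.
Expressed in SI base units: W = 6.466 N, H = 3.623e+08 Pa, K = 6.287e-07.
The Archard volume V = K·W·L/H = 6.287e-07 · 6.466 · 2342 / 3.623e+08 = 2.628e-11 m³.

value=2.628e-11 m^3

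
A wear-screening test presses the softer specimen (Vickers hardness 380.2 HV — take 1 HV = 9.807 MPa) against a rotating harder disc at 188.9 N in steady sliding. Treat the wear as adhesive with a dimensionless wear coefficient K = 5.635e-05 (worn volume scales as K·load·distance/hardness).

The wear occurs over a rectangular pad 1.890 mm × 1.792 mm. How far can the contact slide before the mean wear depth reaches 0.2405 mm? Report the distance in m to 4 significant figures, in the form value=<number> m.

value=285.3 m

Displayed values are rounded; each operation maintains exact precision — rounded once at the end, at 4 significant digits.
Convert: Hardness H = 380.2 HV × 9.807 MPa/HV = 3729 MPa = 3.729e+09 Pa.
Convert: Pad sides 1.890 mm × 1.792 mm = 0.001890 m × 0.001792 m. Contact area A = 0.001890 m × 0.001792 m = 3.387e-06 m².
Convert: Depth limit h_lim = 0.2405 mm = 2.405e-04 m.
Collected in SI base units: W = 188.9 N, H = 3.729e+09 Pa, K = 5.635e-05.
Permissible volume V_lim = h_lim·A = 2.405e-04 · 3.387e-06 = 8.145e-10 m³.
So the life L = V_lim·H/(K·W) = 8.145e-10 · 3.729e+09 / (5.635e-05 · 188.9) = 285.3 m.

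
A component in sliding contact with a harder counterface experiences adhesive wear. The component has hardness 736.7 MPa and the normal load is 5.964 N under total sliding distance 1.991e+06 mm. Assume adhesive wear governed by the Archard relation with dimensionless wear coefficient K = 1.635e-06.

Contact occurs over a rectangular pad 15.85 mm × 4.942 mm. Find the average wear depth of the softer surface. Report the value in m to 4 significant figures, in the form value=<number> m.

value=3.364e-07 m

Intermediates are shown rounded, and the computation runs at full precision. Rounded once at the end: 4 significant digits.
Convert: Total distance L = 1.991e+06 mm = 1991 m.
Convert: Hardness H = 736.7 MPa = 7.367e+08 Pa.
Convert: Pad sides 15.85 mm × 4.942 mm = 0.01585 m × 0.004942 m. Contact area A = 0.01585 m × 0.004942 m = 7.833e-05 m².
Expressed in SI base units: W = 5.964 N, H = 7.367e+08 Pa, K = 1.635e-06.
The Archard volume V = K·W·L/H = 1.635e-06 · 5.964 · 1991 / 7.367e+08 = 2.635e-11 m³.
Mean wear depth h = V/A = 2.635e-11 / 7.833e-05 = 3.364e-07 m.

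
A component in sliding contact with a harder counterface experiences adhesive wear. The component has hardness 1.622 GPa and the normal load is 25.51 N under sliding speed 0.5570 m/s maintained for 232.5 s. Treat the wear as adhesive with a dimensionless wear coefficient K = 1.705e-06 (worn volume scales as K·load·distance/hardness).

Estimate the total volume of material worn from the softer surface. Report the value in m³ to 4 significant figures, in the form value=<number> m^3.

Every step keeps full float precision. Displayed values are rounded; one final rounding, at 4 significant digits.
Distance L = v·t = 0.5570 m/s × 232.5 s = 129.5 m.
Hardness H = 1.622 GPa = 1.622e+09 Pa.
In SI base units: W = 25.51 N, H = 1.622e+09 Pa, K = 1.705e-06.
Volume removed: V = K·W·L/H = 1.705e-06 · 25.51 · 129.5 / 1.622e+09 = 3.473e-12 m³.

value=3.473e-12 m^3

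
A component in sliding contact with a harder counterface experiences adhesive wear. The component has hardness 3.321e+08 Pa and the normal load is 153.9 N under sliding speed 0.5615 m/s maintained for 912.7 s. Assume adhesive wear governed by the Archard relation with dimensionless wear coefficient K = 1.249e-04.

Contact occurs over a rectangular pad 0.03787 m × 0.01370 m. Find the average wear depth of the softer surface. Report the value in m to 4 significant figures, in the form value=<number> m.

Intermediate values are printed rounded; every step keeps exact precision. Rounded once at the end: four significant digits.
Sliding distance L = v·t = 0.5615 m/s × 912.7 s = 512.5 m.
Contact area A = 0.03787 m × 0.01370 m = 5.188e-04 m².
SI base units throughout: W = 153.9 N, H = 3.321e+08 Pa, K = 1.249e-04.
By Archard's law, V = K·W·L/H = 1.249e-04 · 153.9 · 512.5 / 3.321e+08 = 2.966e-08 m³.
Depth of wear h = V/A = 2.966e-08 / 5.188e-04 = 5.717e-05 m.

value=5.717e-05 m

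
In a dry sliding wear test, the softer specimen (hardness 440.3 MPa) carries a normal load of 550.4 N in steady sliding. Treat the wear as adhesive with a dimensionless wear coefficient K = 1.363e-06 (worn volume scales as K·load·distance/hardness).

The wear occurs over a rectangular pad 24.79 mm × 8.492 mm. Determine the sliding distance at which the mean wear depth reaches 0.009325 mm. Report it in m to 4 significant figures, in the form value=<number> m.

value=1152 m

Intermediate values are displayed rounded, and each operation runs at exact precision, and a lone final rounding: 4 significant figures.
Convert: Hardness H = 440.3 MPa = 4.403e+08 Pa.
Convert: Pad sides 24.79 mm × 8.492 mm = 0.02479 m × 0.008492 m. Contact area A = 0.02479 m × 0.008492 m = 2.105e-04 m².
Convert: Depth limit h_lim = 0.009325 mm = 9.325e-06 m.
Expressed in SI base units: W = 550.4 N, H = 4.403e+08 Pa, K = 1.363e-06.
Limit volume V_lim = h_lim·A = 9.325e-06 · 2.105e-04 = 1.963e-09 m³.
Inverting, life L = V_lim·H/(K·W) = 1.963e-09 · 4.403e+08 / (1.363e-06 · 550.4) = 1152 m.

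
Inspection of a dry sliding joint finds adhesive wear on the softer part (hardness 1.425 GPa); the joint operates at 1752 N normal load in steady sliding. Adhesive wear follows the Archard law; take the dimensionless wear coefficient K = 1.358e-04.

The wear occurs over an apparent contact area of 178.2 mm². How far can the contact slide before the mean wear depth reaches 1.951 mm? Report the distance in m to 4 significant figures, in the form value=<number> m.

value=2082 m

Intermediate values are printed rounded — each operation runs at full precision, and rounded once at the end: four significant digits.
Hardness H = 1.425 GPa = 1.425e+09 Pa.
Contact area A = 178.2 mm² = 1.782e-04 m².
Depth limit h_lim = 1.951 mm = 0.001951 m.
In SI base units: W = 1752 N, H = 1.425e+09 Pa, K = 1.358e-04.
Volume at the limit: V_lim = h_lim·A = 0.001951 · 1.782e-04 = 3.477e-07 m³.
Sliding life L = V_lim·H/(K·W) = 3.477e-07 · 1.425e+09 / (1.358e-04 · 1752) = 2082 m.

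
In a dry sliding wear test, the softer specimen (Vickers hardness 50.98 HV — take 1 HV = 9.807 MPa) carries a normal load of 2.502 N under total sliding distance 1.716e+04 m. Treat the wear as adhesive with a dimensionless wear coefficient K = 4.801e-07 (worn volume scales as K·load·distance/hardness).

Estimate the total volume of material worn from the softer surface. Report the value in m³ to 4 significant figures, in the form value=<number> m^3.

All arithmetic carries exact precision. Intermediates are shown rounded, and a single final rounding to four significant figures.
Hardness H = 50.98 HV × 9.807 MPa/HV = 500.0 MPa = 5.000e+08 Pa.
Working in SI base units: W = 2.502 N, H = 5.000e+08 Pa, K = 4.801e-07.
Worn volume V = K·W·L/H = 4.801e-07 · 2.502 · 1.716e+04 / 5.000e+08 = 4.123e-11 m³.

value=4.123e-11 m^3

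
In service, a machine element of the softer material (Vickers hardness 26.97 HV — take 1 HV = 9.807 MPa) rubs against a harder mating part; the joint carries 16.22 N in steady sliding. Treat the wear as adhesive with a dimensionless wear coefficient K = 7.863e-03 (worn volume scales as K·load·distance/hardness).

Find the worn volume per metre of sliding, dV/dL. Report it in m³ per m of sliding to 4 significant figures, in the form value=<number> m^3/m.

value=4.822e-10 m^3/m

The algebra maintains exact precision, and intermediates are shown rounded — rounded once at the end, at 4 significant figures.
Convert: Hardness H = 26.97 HV × 9.807 MPa/HV = 264.5 MPa = 2.645e+08 Pa.
Working in SI base units: W = 16.22 N, H = 2.645e+08 Pa, K = 7.863e-03.
Volumetric rate dV/dL = K·W/H — distance-free: 7.863e-03 · 16.22 / 2.645e+08 = 4.822e-10 m³/m.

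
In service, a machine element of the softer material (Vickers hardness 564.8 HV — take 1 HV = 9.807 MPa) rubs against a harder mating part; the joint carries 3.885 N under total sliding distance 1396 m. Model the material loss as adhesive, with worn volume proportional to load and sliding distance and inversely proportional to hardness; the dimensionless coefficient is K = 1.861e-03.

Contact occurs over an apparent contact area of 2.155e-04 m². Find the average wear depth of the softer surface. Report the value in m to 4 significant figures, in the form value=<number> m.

Intermediate values appear rounded — the computation maintains full float precision. Rounded just once to 4 significant digits.
Convert: Hardness H = 564.8 HV × 9.807 MPa/HV = 5539 MPa = 5.539e+09 Pa.
Expressed in SI base units: W = 3.885 N, H = 5.539e+09 Pa, K = 1.861e-03.
Wear volume V = K·W·L/H = 1.861e-03 · 3.885 · 1396 / 5.539e+09 = 1.822e-09 m³.
Average depth h = V/A = 1.822e-09 / 2.155e-04 = 8.456e-06 m.

value=8.456e-06 m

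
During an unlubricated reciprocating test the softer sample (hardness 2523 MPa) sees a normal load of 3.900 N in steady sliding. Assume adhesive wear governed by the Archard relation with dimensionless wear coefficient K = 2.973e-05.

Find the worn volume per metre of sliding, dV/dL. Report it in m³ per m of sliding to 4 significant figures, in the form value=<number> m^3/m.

Displayed values are rounded; the algebra runs at full precision, and a single final rounding: 4 significant figures.
Convert: Hardness H = 2523 MPa = 2.523e+09 Pa.
Collected in SI base units: W = 3.900 N, H = 2.523e+09 Pa, K = 2.973e-05.
The wear rate dV/dL = K·W/H, so: 2.973e-05 · 3.900 / 2.523e+09 = 4.596e-14 m³/m.

value=4.596e-14 m^3/m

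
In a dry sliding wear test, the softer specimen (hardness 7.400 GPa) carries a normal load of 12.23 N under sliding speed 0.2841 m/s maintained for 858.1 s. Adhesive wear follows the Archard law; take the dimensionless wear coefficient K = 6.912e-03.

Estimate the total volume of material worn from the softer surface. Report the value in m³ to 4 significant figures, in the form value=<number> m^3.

Quoted intermediates are rounded, and the algebra maintains full float precision; one final rounding to 4 significant digits.
Convert: Path length L = v·t = 0.2841 m/s × 858.1 s = 243.8 m.
Convert: Hardness H = 7.400 GPa = 7.400e+09 Pa.
Restated in SI base units: W = 12.23 N, H = 7.400e+09 Pa, K = 6.912e-03.
Apply Archard: V = K·W·L/H = 6.912e-03 · 12.23 · 243.8 / 7.400e+09 = 2.785e-09 m³.

value=2.785e-09 m^3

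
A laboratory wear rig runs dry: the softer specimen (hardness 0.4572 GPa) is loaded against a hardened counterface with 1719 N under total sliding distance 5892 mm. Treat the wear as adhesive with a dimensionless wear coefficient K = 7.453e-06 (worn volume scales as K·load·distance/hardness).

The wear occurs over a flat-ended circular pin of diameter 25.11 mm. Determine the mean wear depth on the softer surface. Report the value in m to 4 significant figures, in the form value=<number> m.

value=3.334e-07 m

Intermediates are shown rounded — the computation keeps full float precision; one last rounding to four significant figures.
Sliding distance L = 5892 mm = 5.892 m.
Hardness H = 0.4572 GPa = 4.572e+08 Pa.
Pin diameter d = 25.11 mm = 0.02511 m. Contact area A = π·d²/4 = π·(0.02511 m)²/4 = 4.952e-04 m².
As SI base values: W = 1719 N, H = 4.572e+08 Pa, K = 7.453e-06.
Wear volume V = K·W·L/H = 7.453e-06 · 1719 · 5.892 / 4.572e+08 = 1.651e-10 m³.
Depth h = V/A = 1.651e-10 / 4.952e-04 = 3.334e-07 m.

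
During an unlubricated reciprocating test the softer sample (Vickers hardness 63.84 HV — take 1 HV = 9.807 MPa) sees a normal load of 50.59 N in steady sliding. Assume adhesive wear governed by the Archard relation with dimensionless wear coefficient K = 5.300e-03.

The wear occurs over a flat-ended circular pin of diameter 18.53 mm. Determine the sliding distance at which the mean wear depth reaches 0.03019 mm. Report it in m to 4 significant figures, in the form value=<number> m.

All working math carries full float precision — shown intermediates are rounded. Rounded once at the end to 4 significant digits.
Hardness H = 63.84 HV × 9.807 MPa/HV = 626.1 MPa = 6.261e+08 Pa.
Pin diameter d = 18.53 mm = 0.01853 m. Contact area A = π·d²/4 = π·(0.01853 m)²/4 = 2.697e-04 m².
Depth limit h_lim = 0.03019 mm = 3.019e-05 m.
In SI base units, W = 50.59 N, H = 6.261e+08 Pa, K = 5.300e-03.
Limit volume V_lim = h_lim·A = 3.019e-05 · 2.697e-04 = 8.141e-09 m³.
Thus life L = V_lim·H/(K·W) = 8.141e-09 · 6.261e+08 / (5.300e-03 · 50.59) = 19.01 m.

value=19.01 m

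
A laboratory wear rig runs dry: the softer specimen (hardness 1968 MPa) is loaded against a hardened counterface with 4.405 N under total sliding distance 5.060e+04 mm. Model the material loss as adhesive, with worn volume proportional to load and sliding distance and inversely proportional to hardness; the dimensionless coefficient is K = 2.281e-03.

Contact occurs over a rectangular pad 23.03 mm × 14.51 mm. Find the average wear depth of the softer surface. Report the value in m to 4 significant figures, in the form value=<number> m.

Each operation maintains exact precision — the intermediates are displayed rounded; one final rounding: four significant figures.
Convert: Distance L = 5.060e+04 mm = 50.60 m.
Convert: Hardness H = 1968 MPa = 1.968e+09 Pa.
Convert: Pad sides 23.03 mm × 14.51 mm = 0.02303 m × 0.01451 m. Contact area A = 0.02303 m × 0.01451 m = 3.342e-04 m².
Expressed in SI base units: W = 4.405 N, H = 1.968e+09 Pa, K = 2.281e-03.
Apply Archard: V = K·W·L/H = 2.281e-03 · 4.405 · 50.60 / 1.968e+09 = 2.583e-10 m³.
Depth h = V/A = 2.583e-10 / 3.342e-04 = 7.731e-07 m.

value=7.731e-07 m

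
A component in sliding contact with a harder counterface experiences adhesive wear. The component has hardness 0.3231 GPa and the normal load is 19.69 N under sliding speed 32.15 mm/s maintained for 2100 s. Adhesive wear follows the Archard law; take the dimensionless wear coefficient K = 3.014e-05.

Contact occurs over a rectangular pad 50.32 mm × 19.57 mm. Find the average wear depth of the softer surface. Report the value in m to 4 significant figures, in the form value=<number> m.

value=1.259e-07 m

All working math holds full precision — displayed values are rounded; one last rounding, at 4 significant figures.
Sliding speed v = 32.15 mm/s = 0.03215 m/s. The distance L = v·t = 0.03215 m/s × 2100 s = 67.52 m.
Hardness H = 0.3231 GPa = 3.231e+08 Pa.
Pad sides 50.32 mm × 19.57 mm = 0.05032 m × 0.01957 m. Contact area A = 0.05032 m × 0.01957 m = 9.848e-04 m².
In SI base units, W = 19.69 N, H = 3.231e+08 Pa, K = 3.014e-05.
Archard volume V = K·W·L/H = 3.014e-05 · 19.69 · 67.52 / 3.231e+08 = 1.240e-10 m³.
Wear depth h = V/A = 1.240e-10 / 9.848e-04 = 1.259e-07 m.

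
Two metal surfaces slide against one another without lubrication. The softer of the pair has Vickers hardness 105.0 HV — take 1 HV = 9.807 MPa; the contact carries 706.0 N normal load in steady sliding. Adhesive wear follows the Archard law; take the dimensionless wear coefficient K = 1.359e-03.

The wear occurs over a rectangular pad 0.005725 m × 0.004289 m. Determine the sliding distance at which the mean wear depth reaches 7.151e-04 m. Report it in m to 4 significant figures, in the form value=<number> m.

Intermediate values appear rounded. All working math maintains full float precision. Rounded just once: four significant digits.
Hardness H = 105.0 HV × 9.807 MPa/HV = 1030 MPa = 1.030e+09 Pa.
Contact area A = 0.005725 m × 0.004289 m = 2.455e-05 m².
As SI base values: W = 706.0 N, H = 1.030e+09 Pa, K = 1.359e-03.
Wearable volume V_lim = h_lim·A = 7.151e-04 · 2.455e-05 = 1.756e-08 m³.
Inverting, life L = V_lim·H/(K·W) = 1.756e-08 · 1.030e+09 / (1.359e-03 · 706.0) = 18.85 m.

value=18.85 m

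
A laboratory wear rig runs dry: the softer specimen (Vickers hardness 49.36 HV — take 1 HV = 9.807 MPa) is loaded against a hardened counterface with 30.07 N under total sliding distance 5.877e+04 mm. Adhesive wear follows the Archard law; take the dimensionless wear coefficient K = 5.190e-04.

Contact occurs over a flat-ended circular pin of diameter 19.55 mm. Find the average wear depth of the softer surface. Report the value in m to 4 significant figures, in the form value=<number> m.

value=6.312e-06 m

Intermediate values are printed rounded — the algebra holds exact precision — one final rounding: four significant digits.
Total distance L = 5.877e+04 mm = 58.77 m.
Hardness H = 49.36 HV × 9.807 MPa/HV = 484.1 MPa = 4.841e+08 Pa.
Pin diameter d = 19.55 mm = 0.01955 m. Contact area A = π·d²/4 = π·(0.01955 m)²/4 = 3.002e-04 m².
In SI base units: W = 30.07 N, H = 4.841e+08 Pa, K = 5.190e-04.
The Archard volume V = K·W·L/H = 5.190e-04 · 30.07 · 58.77 / 4.841e+08 = 1.895e-09 m³.
Depth of wear h = V/A = 1.895e-09 / 3.002e-04 = 6.312e-06 m.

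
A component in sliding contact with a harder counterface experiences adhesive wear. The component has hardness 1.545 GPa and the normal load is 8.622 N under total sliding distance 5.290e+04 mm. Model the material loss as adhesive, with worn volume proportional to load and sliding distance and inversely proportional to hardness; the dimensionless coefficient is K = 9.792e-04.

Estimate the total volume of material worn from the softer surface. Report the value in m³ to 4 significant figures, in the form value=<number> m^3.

value=2.891e-10 m^3

The computation runs at full float precision; quoted intermediates are rounded — rounded just once, at 4 significant figures.
Convert: Total distance L = 5.290e+04 mm = 52.90 m.
Convert: Hardness H = 1.545 GPa = 1.545e+09 Pa.
Working in SI base units: W = 8.622 N, H = 1.545e+09 Pa, K = 9.792e-04.
Worn volume V = K·W·L/H = 9.792e-04 · 8.622 · 52.90 / 1.545e+09 = 2.891e-10 m³.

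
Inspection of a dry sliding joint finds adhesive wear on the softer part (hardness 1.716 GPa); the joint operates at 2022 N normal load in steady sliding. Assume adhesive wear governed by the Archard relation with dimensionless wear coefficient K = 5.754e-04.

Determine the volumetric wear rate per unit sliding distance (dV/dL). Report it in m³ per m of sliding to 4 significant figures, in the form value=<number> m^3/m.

The algebra runs at full float precision. Intermediates are shown rounded. Rounded once at the end to four significant digits.
Hardness H = 1.716 GPa = 1.716e+09 Pa.
Working in SI base units: W = 2022 N, H = 1.716e+09 Pa, K = 5.754e-04.
Volumetric rate dV/dL = K·W/H, so: 5.754e-04 · 2022 / 1.716e+09 = 6.780e-10 m³/m.

value=6.780e-10 m^3/m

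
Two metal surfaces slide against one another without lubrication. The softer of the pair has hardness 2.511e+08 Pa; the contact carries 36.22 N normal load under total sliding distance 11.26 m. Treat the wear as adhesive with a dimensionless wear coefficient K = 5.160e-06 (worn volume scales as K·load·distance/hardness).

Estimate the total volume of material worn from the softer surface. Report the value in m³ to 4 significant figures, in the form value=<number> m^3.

All working math carries full float precision. Intermediate values appear rounded — one final rounding to four significant digits.
SI base units throughout: W = 36.22 N, H = 2.511e+08 Pa, K = 5.160e-06.
The Archard volume V = K·W·L/H = 5.160e-06 · 36.22 · 11.26 / 2.511e+08 = 8.381e-12 m³.

value=8.381e-12 m^3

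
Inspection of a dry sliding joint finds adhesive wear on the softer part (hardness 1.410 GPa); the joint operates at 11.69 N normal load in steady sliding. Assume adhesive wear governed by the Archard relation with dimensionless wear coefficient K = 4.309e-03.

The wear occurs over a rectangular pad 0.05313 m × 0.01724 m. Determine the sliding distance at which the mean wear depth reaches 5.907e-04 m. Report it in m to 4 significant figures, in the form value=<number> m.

value=1.515e+04 m

The algebra runs at full precision; intermediate values are shown rounded, and a single final rounding, at 4 significant figures.
Hardness H = 1.410 GPa = 1.410e+09 Pa.
Contact area A = 0.05313 m × 0.01724 m = 9.160e-04 m².
Collected in SI base units: W = 11.69 N, H = 1.410e+09 Pa, K = 4.309e-03.
Limit volume V_lim = h_lim·A = 5.907e-04 · 9.160e-04 = 5.411e-07 m³.
So the life L = V_lim·H/(K·W) = 5.411e-07 · 1.410e+09 / (4.309e-03 · 11.69) = 1.515e+04 m.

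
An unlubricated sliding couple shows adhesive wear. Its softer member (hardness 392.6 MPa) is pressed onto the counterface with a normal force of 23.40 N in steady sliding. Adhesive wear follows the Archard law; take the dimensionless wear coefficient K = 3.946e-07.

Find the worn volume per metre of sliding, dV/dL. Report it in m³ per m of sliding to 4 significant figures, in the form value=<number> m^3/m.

Every step keeps full precision; intermediate values are displayed rounded; one last rounding, at four significant figures.
Convert: Hardness H = 392.6 MPa = 3.926e+08 Pa.
In SI base units, W = 23.40 N, H = 3.926e+08 Pa, K = 3.946e-07.
Wear rate dV/dL = K·W/H (no L dependence): 3.946e-07 · 23.40 / 3.926e+08 = 2.352e-14 m³/m.

value=2.352e-14 m^3/m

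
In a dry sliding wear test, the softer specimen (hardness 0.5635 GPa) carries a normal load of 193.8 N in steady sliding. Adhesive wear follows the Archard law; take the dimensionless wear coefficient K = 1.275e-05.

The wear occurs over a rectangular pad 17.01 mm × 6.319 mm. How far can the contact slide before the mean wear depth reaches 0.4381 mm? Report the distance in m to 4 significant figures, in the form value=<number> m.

All arithmetic maintains full precision, and the intermediates are displayed rounded; one last rounding: 4 significant figures.
Convert: Hardness H = 0.5635 GPa = 5.635e+08 Pa.
Convert: Pad sides 17.01 mm × 6.319 mm = 0.01701 m × 0.006319 m. Contact area A = 0.01701 m × 0.006319 m = 1.075e-04 m².
Convert: Depth limit h_lim = 0.4381 mm = 4.381e-04 m.
In SI base units: W = 193.8 N, H = 5.635e+08 Pa, K = 1.275e-05.
Volume at the limit: V_lim = h_lim·A = 4.381e-04 · 1.075e-04 = 4.709e-08 m³.
Sliding life L = V_lim·H/(K·W) = 4.709e-08 · 5.635e+08 / (1.275e-05 · 193.8) = 1.074e+04 m.

value=1.074e+04 m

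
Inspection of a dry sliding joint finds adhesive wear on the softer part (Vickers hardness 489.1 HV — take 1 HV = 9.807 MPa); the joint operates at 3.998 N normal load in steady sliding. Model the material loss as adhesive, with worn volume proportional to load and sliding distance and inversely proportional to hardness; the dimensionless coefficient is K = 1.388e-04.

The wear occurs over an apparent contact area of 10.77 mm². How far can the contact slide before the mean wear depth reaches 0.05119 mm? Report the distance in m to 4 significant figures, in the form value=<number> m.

The intermediates are displayed rounded, and every step carries exact precision, and one final rounding, at 4 significant figures.
Convert: Hardness H = 489.1 HV × 9.807 MPa/HV = 4797 MPa = 4.797e+09 Pa.
Convert: Contact area A = 10.77 mm² = 1.077e-05 m².
Convert: Depth limit h_lim = 0.05119 mm = 5.119e-05 m.
In SI base units, W = 3.998 N, H = 4.797e+09 Pa, K = 1.388e-04.
Allowed volume V_lim = h_lim·A = 5.119e-05 · 1.077e-05 = 5.513e-10 m³.
Inverting, life L = V_lim·H/(K·W) = 5.513e-10 · 4.797e+09 / (1.388e-04 · 3.998) = 4765 m.

value=4765 m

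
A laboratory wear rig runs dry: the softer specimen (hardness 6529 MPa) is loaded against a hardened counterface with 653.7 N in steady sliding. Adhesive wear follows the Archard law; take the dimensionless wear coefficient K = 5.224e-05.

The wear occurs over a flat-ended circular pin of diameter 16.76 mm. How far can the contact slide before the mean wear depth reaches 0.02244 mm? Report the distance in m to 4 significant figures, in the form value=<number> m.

Each operation runs at full precision; the intermediates are printed rounded; rounded once at the end to four significant digits.
Convert: Hardness H = 6529 MPa = 6.529e+09 Pa.
Convert: Pin diameter d = 16.76 mm = 0.01676 m. Contact area A = π·d²/4 = π·(0.01676 m)²/4 = 2.206e-04 m².
Convert: Depth limit h_lim = 0.02244 mm = 2.244e-05 m.
Expressed in SI base units: W = 653.7 N, H = 6.529e+09 Pa, K = 5.224e-05.
Permissible volume V_lim = h_lim·A = 2.244e-05 · 2.206e-04 = 4.951e-09 m³.
So the life L = V_lim·H/(K·W) = 4.951e-09 · 6.529e+09 / (5.224e-05 · 653.7) = 946.5 m.

value=946.5 m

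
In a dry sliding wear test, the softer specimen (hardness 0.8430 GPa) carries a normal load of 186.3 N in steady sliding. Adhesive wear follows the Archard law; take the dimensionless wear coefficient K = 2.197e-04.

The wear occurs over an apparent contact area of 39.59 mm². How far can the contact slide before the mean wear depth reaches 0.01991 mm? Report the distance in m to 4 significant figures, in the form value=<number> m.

value=16.23 m

Each operation carries exact precision. Intermediates appear rounded — rounded once at the end to four significant digits.
Convert: Hardness H = 0.8430 GPa = 8.430e+08 Pa.
Convert: Contact area A = 39.59 mm² = 3.959e-05 m².
Convert: Depth limit h_lim = 0.01991 mm = 1.991e-05 m.
Collected in SI base units: W = 186.3 N, H = 8.430e+08 Pa, K = 2.197e-04.
Volume at the limit: V_lim = h_lim·A = 1.991e-05 · 3.959e-05 = 7.882e-10 m³.
So the life L = V_lim·H/(K·W) = 7.882e-10 · 8.430e+08 / (2.197e-04 · 186.3) = 16.23 m.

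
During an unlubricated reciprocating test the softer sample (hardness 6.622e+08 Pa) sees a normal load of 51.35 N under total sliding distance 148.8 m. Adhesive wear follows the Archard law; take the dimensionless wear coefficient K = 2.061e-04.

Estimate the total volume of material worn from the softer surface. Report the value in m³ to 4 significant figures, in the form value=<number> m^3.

All working math carries full precision. Intermediates are shown rounded. Rounded once at the end to 4 significant digits.
Working in SI base units: W = 51.35 N, H = 6.622e+08 Pa, K = 2.061e-04.
Apply Archard: V = K·W·L/H = 2.061e-04 · 51.35 · 148.8 / 6.622e+08 = 2.378e-09 m³.

value=2.378e-09 m^3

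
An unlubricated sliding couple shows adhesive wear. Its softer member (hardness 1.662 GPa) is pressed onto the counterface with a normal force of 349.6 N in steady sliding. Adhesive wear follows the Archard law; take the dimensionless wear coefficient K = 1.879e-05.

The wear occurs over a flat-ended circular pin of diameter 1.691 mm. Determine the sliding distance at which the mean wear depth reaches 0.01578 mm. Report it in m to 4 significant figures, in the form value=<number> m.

Intermediate values appear rounded. The computation maintains full precision. Rounded just once: 4 significant digits.
Hardness H = 1.662 GPa = 1.662e+09 Pa.
Pin diameter d = 1.691 mm = 0.001691 m. Contact area A = π·d²/4 = π·(0.001691 m)²/4 = 2.246e-06 m².
Depth limit h_lim = 0.01578 mm = 1.578e-05 m.
SI base units throughout: W = 349.6 N, H = 1.662e+09 Pa, K = 1.879e-05.
At the depth limit, V_lim = h_lim·A = 1.578e-05 · 2.246e-06 = 3.544e-11 m³.
Inverting, life L = V_lim·H/(K·W) = 3.544e-11 · 1.662e+09 / (1.879e-05 · 349.6) = 8.966 m.

value=8.966 m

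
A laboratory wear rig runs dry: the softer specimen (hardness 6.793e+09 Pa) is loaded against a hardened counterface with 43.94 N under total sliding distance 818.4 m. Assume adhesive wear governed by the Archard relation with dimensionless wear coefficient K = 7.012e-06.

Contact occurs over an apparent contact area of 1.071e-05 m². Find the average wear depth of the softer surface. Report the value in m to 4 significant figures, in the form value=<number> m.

value=3.466e-06 m

Intermediates appear rounded. The computation holds exact precision — one last rounding: four significant figures.
SI base units throughout: W = 43.94 N, H = 6.793e+09 Pa, K = 7.012e-06.
Archard volume V = K·W·L/H = 7.012e-06 · 43.94 · 818.4 / 6.793e+09 = 3.712e-11 m³.
Mean depth h = V/A = 3.712e-11 / 1.071e-05 = 3.466e-06 m.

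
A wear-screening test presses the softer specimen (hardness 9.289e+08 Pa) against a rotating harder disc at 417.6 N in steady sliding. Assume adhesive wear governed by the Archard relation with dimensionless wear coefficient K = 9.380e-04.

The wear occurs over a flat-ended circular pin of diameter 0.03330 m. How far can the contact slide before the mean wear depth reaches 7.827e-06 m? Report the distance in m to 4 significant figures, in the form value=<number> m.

Displayed values are rounded — the algebra carries full float precision; rounded just once: 4 significant figures.
Contact area A = π·d²/4 = π·(0.03330 m)²/4 = 8.709e-04 m².
Working in SI base units: W = 417.6 N, H = 9.289e+08 Pa, K = 9.380e-04.
Allowed volume V_lim = h_lim·A = 7.827e-06 · 8.709e-04 = 6.817e-09 m³.
Life L = V_lim·H/(K·W) = 6.817e-09 · 9.289e+08 / (9.380e-04 · 417.6) = 16.17 m.

value=16.17 m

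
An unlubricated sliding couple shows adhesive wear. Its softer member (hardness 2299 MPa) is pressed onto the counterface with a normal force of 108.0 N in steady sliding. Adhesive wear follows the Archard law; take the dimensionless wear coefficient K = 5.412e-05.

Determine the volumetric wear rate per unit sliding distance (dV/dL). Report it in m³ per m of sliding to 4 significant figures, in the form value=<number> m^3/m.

Displayed values are rounded; the computation keeps full precision — a lone final rounding: 4 significant digits.
Convert: Hardness H = 2299 MPa = 2.299e+09 Pa.
As SI base values: W = 108.0 N, H = 2.299e+09 Pa, K = 5.412e-05.
Rate of wear dV/dL = K·W/H, so: 5.412e-05 · 108.0 / 2.299e+09 = 2.542e-12 m³/m.

value=2.542e-12 m^3/m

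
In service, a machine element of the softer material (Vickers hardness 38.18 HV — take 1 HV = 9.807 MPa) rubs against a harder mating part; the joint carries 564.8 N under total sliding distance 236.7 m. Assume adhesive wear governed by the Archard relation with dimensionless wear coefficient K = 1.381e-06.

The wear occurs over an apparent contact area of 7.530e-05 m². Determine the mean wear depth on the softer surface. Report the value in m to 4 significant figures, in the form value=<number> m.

The intermediates are shown rounded; the algebra holds full precision; one last rounding, at 4 significant figures.
Convert: Hardness H = 38.18 HV × 9.807 MPa/HV = 374.4 MPa = 3.744e+08 Pa.
Restated in SI base units: W = 564.8 N, H = 3.744e+08 Pa, K = 1.381e-06.
Wear volume V = K·W·L/H = 1.381e-06 · 564.8 · 236.7 / 3.744e+08 = 4.931e-10 m³.
Depth h = V/A = 4.931e-10 / 7.530e-05 = 6.548e-06 m.

value=6.548e-06 m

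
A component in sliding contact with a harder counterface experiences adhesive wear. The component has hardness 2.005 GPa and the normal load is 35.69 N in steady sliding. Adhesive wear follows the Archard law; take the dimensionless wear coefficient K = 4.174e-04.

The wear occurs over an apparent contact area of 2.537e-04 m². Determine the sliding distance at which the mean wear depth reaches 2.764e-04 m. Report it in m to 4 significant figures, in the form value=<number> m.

value=9438 m

Every step runs at exact precision. Displayed values are rounded, and one final rounding to 4 significant figures.
Convert: Hardness H = 2.005 GPa = 2.005e+09 Pa.
Restated in SI base units: W = 35.69 N, H = 2.005e+09 Pa, K = 4.174e-04.
Limit volume V_lim = h_lim·A = 2.764e-04 · 2.537e-04 = 7.012e-08 m³.
Sliding life L = V_lim·H/(K·W) = 7.012e-08 · 2.005e+09 / (4.174e-04 · 35.69) = 9438 m.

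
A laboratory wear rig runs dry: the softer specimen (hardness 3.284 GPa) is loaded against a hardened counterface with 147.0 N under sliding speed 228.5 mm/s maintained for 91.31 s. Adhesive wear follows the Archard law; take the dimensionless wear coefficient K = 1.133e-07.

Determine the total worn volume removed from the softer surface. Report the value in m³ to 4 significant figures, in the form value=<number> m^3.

All working math holds full precision; the intermediates are shown rounded; a lone final rounding: four significant digits.
Convert: Sliding speed v = 228.5 mm/s = 0.2285 m/s. Sliding distance L = v·t = 0.2285 m/s × 91.31 s = 20.86 m.
Convert: Hardness H = 3.284 GPa = 3.284e+09 Pa.
In SI base units: W = 147.0 N, H = 3.284e+09 Pa, K = 1.133e-07.
Apply Archard: V = K·W·L/H = 1.133e-07 · 147.0 · 20.86 / 3.284e+09 = 1.058e-13 m³.

value=1.058e-13 m^3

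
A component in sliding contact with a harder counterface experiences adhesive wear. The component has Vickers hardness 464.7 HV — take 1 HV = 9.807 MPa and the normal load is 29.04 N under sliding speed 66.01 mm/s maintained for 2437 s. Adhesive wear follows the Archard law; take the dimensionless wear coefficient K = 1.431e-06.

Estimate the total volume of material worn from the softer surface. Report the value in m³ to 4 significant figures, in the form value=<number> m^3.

value=1.467e-12 m^3

The algebra runs at full precision. Intermediates are printed rounded. Rounded once at the end: 4 significant figures.
Convert: Sliding speed v = 66.01 mm/s = 0.06601 m/s. Distance covered L = v·t = 0.06601 m/s × 2437 s = 160.9 m.
Convert: Hardness H = 464.7 HV × 9.807 MPa/HV = 4557 MPa = 4.557e+09 Pa.
SI base units throughout: W = 29.04 N, H = 4.557e+09 Pa, K = 1.431e-06.
The Archard volume V = K·W·L/H = 1.431e-06 · 29.04 · 160.9 / 4.557e+09 = 1.467e-12 m³.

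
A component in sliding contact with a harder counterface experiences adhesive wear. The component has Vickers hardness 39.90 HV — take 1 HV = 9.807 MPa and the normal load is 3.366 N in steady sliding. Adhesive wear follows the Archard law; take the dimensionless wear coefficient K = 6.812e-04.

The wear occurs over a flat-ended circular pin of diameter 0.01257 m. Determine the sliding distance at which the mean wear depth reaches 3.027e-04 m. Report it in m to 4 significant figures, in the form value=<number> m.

Intermediates are printed rounded. Each operation holds full precision, and a lone final rounding: four significant figures.
Hardness H = 39.90 HV × 9.807 MPa/HV = 391.3 MPa = 3.913e+08 Pa.
Contact area A = π·d²/4 = π·(0.01257 m)²/4 = 1.241e-04 m².
Restated in SI base units: W = 3.366 N, H = 3.913e+08 Pa, K = 6.812e-04.
At the depth limit, V_lim = h_lim·A = 3.027e-04 · 1.241e-04 = 3.756e-08 m³.
Inverting, life L = V_lim·H/(K·W) = 3.756e-08 · 3.913e+08 / (6.812e-04 · 3.366) = 6411 m.

value=6411 m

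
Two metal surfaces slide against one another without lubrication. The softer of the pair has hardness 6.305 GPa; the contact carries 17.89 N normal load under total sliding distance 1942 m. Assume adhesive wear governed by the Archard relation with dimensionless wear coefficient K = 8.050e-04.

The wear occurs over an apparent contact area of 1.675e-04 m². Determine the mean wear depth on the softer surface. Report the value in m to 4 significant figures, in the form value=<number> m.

The intermediates are printed rounded, and the algebra runs at full float precision. Rounded just once: 4 significant digits.
Hardness H = 6.305 GPa = 6.305e+09 Pa.
In SI base units: W = 17.89 N, H = 6.305e+09 Pa, K = 8.050e-04.
Archard relation: V = K·W·L/H = 8.050e-04 · 17.89 · 1942 / 6.305e+09 = 4.436e-09 m³.
Average depth h = V/A = 4.436e-09 / 1.675e-04 = 2.648e-05 m.

value=2.648e-05 m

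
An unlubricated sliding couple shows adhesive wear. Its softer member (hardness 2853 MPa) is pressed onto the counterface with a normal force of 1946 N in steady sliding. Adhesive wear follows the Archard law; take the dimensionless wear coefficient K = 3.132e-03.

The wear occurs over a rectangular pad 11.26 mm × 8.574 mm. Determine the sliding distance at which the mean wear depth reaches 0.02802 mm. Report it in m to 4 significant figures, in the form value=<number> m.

The computation holds exact precision; intermediate values appear rounded — a single final rounding: 4 significant digits.
Convert: Hardness H = 2853 MPa = 2.853e+09 Pa.
Convert: Pad sides 11.26 mm × 8.574 mm = 0.01126 m × 0.008574 m. Contact area A = 0.01126 m × 0.008574 m = 9.654e-05 m².
Convert: Depth limit h_lim = 0.02802 mm = 2.802e-05 m.
Restated in SI base units: W = 1946 N, H = 2.853e+09 Pa, K = 3.132e-03.
Allowed volume V_lim = h_lim·A = 2.802e-05 · 9.654e-05 = 2.705e-09 m³.
Life L = V_lim·H/(K·W) = 2.705e-09 · 2.853e+09 / (3.132e-03 · 1946) = 1.266 m.

value=1.266 m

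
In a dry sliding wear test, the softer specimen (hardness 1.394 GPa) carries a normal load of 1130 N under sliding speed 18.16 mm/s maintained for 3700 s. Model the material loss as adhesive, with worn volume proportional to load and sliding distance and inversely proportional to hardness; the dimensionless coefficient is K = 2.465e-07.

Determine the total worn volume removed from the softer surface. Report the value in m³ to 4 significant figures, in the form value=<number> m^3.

value=1.343e-11 m^3

All arithmetic carries full precision. Intermediates are shown rounded; one final rounding, at four significant figures.
Sliding speed v = 18.16 mm/s = 0.01816 m/s. Total distance L = v·t = 0.01816 m/s × 3700 s = 67.19 m.
Hardness H = 1.394 GPa = 1.394e+09 Pa.
Working in SI base units: W = 1130 N, H = 1.394e+09 Pa, K = 2.465e-07.
Worn volume V = K·W·L/H = 2.465e-07 · 1130 · 67.19 / 1.394e+09 = 1.343e-11 m³.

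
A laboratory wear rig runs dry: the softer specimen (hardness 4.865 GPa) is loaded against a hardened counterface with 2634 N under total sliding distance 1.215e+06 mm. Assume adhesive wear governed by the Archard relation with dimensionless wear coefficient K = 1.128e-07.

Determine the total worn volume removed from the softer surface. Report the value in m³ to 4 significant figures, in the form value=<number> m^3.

value=7.420e-11 m^3

Each operation runs at full float precision — intermediates are displayed rounded, and a single final rounding, at 4 significant figures.
Convert: Path length L = 1.215e+06 mm = 1215 m.
Convert: Hardness H = 4.865 GPa = 4.865e+09 Pa.
Restated in SI base units: W = 2634 N, H = 4.865e+09 Pa, K = 1.128e-07.
Apply Archard: V = K·W·L/H = 1.128e-07 · 2634 · 1215 / 4.865e+09 = 7.420e-11 m³.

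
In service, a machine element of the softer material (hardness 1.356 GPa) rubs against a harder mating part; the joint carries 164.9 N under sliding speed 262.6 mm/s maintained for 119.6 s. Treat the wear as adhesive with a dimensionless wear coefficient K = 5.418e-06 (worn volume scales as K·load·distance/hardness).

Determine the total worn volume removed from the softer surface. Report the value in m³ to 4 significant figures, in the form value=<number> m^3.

value=2.069e-11 m^3

All arithmetic holds full precision. Quoted intermediates are rounded. Rounded just once, at 4 significant figures.
Convert: Sliding speed v = 262.6 mm/s = 0.2626 m/s. Distance L = v·t = 0.2626 m/s × 119.6 s = 31.41 m.
Convert: Hardness H = 1.356 GPa = 1.356e+09 Pa.
In SI base units, W = 164.9 N, H = 1.356e+09 Pa, K = 5.418e-06.
Apply Archard: V = K·W·L/H = 5.418e-06 · 164.9 · 31.41 / 1.356e+09 = 2.069e-11 m³.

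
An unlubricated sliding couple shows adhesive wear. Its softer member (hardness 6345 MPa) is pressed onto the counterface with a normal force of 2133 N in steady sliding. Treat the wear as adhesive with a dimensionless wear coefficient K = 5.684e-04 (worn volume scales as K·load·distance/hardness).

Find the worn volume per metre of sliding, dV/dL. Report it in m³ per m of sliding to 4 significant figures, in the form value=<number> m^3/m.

Quoted intermediates are rounded, and all arithmetic keeps exact precision. Rounded just once, at four significant figures.
Convert: Hardness H = 6345 MPa = 6.345e+09 Pa.
As SI base values: W = 2133 N, H = 6.345e+09 Pa, K = 5.684e-04.
Volumetric rate dV/dL = K·W/H — distance-free: 5.684e-04 · 2133 / 6.345e+09 = 1.911e-10 m³/m.

value=1.911e-10 m^3/m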